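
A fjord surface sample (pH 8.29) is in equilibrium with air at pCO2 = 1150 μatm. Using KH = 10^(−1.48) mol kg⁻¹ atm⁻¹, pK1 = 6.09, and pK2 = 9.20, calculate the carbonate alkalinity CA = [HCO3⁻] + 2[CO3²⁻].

[CO2*] = KH · pCO2 = 10^(−1.48) × 1150×10^-6 = 3.808×10^-5 mol/kg
α₀ = 1/(1 + K1/[H⁺] + K1K2/[H⁺]²) = 1/(1 + 10^+2.20 + 10^+1.29) = 0.005587
DIC = [CO2*]/α₀ = 3.808×10^-5 / 0.005587 = 6.816 mmol/kg
CA = (α₁ + 2α₂)·DIC = (0.8855 + 2×0.1089) × 6.816 = 7.52 mmol/kg

CA = 7.52 mmol/kg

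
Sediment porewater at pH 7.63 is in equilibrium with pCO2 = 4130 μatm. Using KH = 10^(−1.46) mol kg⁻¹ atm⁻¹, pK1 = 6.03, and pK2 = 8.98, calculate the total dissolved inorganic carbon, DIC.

[CO2*] = KH · pCO2 = 10^(−1.46) × 4130×10^-6 = 1.432×10^-4 mol/kg
α₀ = 1/(1 + K1/[H⁺] + K1K2/[H⁺]²) = 1/(1 + 10^+1.60 + 10^+0.25) = 0.02348
DIC = [CO2*]/α₀ = 1.432×10^-4 / 0.02348 = 6.10 mmol/kg

DIC = 6.10 mmol/kg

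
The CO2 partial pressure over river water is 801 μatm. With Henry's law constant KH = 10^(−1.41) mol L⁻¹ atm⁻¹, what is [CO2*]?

KH = 10^(−1.41) = 3.890×10^-2 mol L⁻¹ atm⁻¹
[CO2*] = KH · pCO2 = 3.890×10^-2 × 801×10^-6 atm = 3.12×10^-5 mol/L

[CO2*] = 31.2 μmol/L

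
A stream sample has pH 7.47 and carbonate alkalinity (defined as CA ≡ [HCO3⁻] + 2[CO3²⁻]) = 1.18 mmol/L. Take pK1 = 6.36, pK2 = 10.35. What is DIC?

DIC = 1.27 mmol/L

CA = [HCO3⁻] + 2[CO3²⁻] = (α₁ + 2α₂)·DIC
At pH 7.47: [H⁺]/K1 = 10^-1.11 = 0.077625, K2/[H⁺] = 10^-2.88 = 0.0013183
α₁ = 1/(1 + 0.077625 + 0.0013183) = 1/1.0789 = 0.9268; α₂ = α₁·K2/[H⁺] = 0.001222
α₁ + 2α₂ = 0.9293
DIC = CA / (α₁ + 2α₂) = 1.18 / 0.9293 = 1.27 mmol/L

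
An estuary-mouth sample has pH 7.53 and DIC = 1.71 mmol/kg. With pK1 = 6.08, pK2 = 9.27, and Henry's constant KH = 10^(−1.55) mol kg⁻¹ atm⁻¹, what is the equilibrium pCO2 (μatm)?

α₀ = 1 / (1 + K1/[H⁺] + K1K2/[H⁺]²) = 1 / (1 + 10^+1.45 + 10^-0.29)
   = 1 / (1 + 28.184 + 0.51286) = 1/29.697 = 0.03367
[CO2*] = α₀ × DIC = 0.03367 × 1.71 = 0.05758 mmol/kg
pCO2 = [CO2*]/KH = 5.758×10^-5 / 2.818×10^-2 = 2040 μatm

pCO2 = 2040 μatm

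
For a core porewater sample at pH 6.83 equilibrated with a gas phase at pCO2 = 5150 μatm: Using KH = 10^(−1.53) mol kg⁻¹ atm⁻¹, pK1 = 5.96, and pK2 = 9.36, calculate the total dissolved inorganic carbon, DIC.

DIC = 1.28 mmol/kg

[CO2*] = KH · pCO2 = 10^(−1.53) × 5150×10^-6 = 1.520×10^-4 mol/kg
α₀ = 1/(1 + K1/[H⁺] + K1K2/[H⁺]²) = 1/(1 + 10^+0.87 + 10^-1.66) = 0.1186
DIC = [CO2*]/α₀ = 1.520×10^-4 / 0.1186 = 1.28 mmol/kg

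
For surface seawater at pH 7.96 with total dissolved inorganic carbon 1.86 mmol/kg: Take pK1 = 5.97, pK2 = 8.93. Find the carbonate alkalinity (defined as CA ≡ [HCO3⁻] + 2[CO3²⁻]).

CA = [HCO3⁻] + 2[CO3²⁻] = (α₁ + 2α₂)·DIC
At pH 7.96: [H⁺]/K1 = 10^-1.99 = 0.010233, K2/[H⁺] = 10^-0.97 = 0.10715
α₁ = 1/(1 + 0.010233 + 0.10715) = 1/1.1174 = 0.8949; α₂ = α₁·K2/[H⁺] = 0.09590
α₁ + 2α₂ = 1.0867
CA = 1.0867 × 1.86 = 2.02 mmol/kg

CA = 2.02 mmol/kg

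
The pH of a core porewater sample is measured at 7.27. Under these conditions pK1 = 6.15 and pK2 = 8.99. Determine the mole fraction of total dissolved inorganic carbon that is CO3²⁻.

α₂ = 0.0174

α₂ = 1 / (1 + [H⁺]/K2 + [H⁺]²/(K1K2)) = 1 / (1 + 10^+1.72 + 10^+0.60)
   = 1 / (1 + 52.481 + 3.9811) = 1/57.462 = 0.01740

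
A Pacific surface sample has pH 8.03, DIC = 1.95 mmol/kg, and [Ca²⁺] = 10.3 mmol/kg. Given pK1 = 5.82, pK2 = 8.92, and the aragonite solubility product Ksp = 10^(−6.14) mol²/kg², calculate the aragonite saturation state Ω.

α₂ = 1 / (1 + [H⁺]/K2 + [H⁺]²/(K1K2)) = 1 / (1 + 10^+0.89 + 10^-1.32)
   = 1 / (1 + 7.7625 + 0.047863) = 1/8.8103 = 0.1135
[CO3²⁻] = α₂ × DIC = 0.1135 × 1.95 = 0.2213 mmol/kg
Ksp = 10^(−6.14) = 7.244×10^-7
Ω = [Ca²⁺][CO3²⁻]/Ksp = (10.3×10^-3)(2.213×10^-4) / 7.244×10^-7 = 3.15

Ω = 3.15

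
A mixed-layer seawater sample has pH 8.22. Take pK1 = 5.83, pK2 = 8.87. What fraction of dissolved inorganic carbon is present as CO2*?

α₀ = 1 / (1 + K1/[H⁺] + K1K2/[H⁺]²) = 1 / (1 + 10^+2.39 + 10^+1.74)
   = 1 / (1 + 245.47 + 54.954) = 1/301.42 = 0.003318

α₀ = 0.00332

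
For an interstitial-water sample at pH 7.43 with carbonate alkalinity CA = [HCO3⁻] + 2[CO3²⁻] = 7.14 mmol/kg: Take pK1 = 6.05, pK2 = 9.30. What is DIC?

DIC = 7.34 mmol/kg

CA = [HCO3⁻] + 2[CO3²⁻] = (α₁ + 2α₂)·DIC
At pH 7.43: [H⁺]/K1 = 10^-1.38 = 0.041687, K2/[H⁺] = 10^-1.87 = 0.013490
α₁ = 1/(1 + 0.041687 + 0.013490) = 1/1.0552 = 0.9477; α₂ = α₁·K2/[H⁺] = 0.01278
α₁ + 2α₂ = 0.9733
DIC = CA / (α₁ + 2α₂) = 7.14 / 0.9733 = 7.34 mmol/kg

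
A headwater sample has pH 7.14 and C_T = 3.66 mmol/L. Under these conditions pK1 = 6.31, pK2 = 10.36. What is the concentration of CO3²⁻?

α₂ = 1 / (1 + [H⁺]/K2 + [H⁺]²/(K1K2)) = 1 / (1 + 10^+3.22 + 10^+2.39)
   = 1 / (1 + 1659.6 + 245.47) = 1/1906.1 = 0.0005246
[CO3²⁻] = α₂ × DIC = 0.0005246 × 3.66 = 0.00192 mmol/L = 1.92 μmol/L

[CO3²⁻] = 1.92 μmol/L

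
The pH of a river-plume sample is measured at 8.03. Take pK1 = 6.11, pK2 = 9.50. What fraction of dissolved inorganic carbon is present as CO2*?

α₀ = 1 / (1 + K1/[H⁺] + K1K2/[H⁺]²) = 1 / (1 + 10^+1.92 + 10^+0.45)
   = 1 / (1 + 83.176 + 2.8184) = 1/86.995 = 0.01149

α₀ = 0.0115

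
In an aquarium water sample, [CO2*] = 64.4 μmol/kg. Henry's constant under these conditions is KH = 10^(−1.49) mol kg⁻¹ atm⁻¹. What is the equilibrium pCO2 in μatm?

pCO2 = 1990 μatm

KH = 10^(−1.49) = 3.236×10^-2 mol kg⁻¹ atm⁻¹
pCO2 = [CO2*]/KH = 64.4×10^-6 / 3.236×10^-2 = 1.99×10^-3 atm = 1990 μatm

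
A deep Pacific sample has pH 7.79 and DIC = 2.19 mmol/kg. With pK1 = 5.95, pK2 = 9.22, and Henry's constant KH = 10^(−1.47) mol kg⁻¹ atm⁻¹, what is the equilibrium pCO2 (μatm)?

pCO2 = 888 μatm

α₀ = 1 / (1 + K1/[H⁺] + K1K2/[H⁺]²) = 1 / (1 + 10^+1.84 + 10^+0.41)
   = 1 / (1 + 69.183 + 2.5704) = 1/72.753 = 0.01375
[CO2*] = α₀ × DIC = 0.01375 × 2.19 = 0.03010 mmol/kg
pCO2 = [CO2*]/KH = 3.010×10^-5 / 3.388×10^-2 = 888 μatm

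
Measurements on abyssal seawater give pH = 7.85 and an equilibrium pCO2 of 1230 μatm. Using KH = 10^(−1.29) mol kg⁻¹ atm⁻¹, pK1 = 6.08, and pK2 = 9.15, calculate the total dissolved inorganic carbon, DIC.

[CO2*] = KH · pCO2 = 10^(−1.29) × 1230×10^-6 = 6.308×10^-5 mol/kg
α₀ = 1/(1 + K1/[H⁺] + K1K2/[H⁺]²) = 1/(1 + 10^+1.77 + 10^+0.47) = 0.01591
DIC = [CO2*]/α₀ = 6.308×10^-5 / 0.01591 = 3.96 mmol/kg

DIC = 3.96 mmol/kg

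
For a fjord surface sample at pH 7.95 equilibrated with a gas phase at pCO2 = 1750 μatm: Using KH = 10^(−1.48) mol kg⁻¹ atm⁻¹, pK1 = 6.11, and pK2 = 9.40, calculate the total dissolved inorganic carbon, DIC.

DIC = 4.21 mmol/kg

[CO2*] = KH · pCO2 = 10^(−1.48) × 1750×10^-6 = 5.795×10^-5 mol/kg
α₀ = 1/(1 + K1/[H⁺] + K1K2/[H⁺]²) = 1/(1 + 10^+1.84 + 10^+0.39) = 0.01377
DIC = [CO2*]/α₀ = 5.795×10^-5 / 0.01377 = 4.21 mmol/kg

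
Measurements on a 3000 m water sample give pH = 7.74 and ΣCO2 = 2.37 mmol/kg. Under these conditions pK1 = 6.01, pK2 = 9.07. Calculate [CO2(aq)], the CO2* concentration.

α₀ = 1 / (1 + K1/[H⁺] + K1K2/[H⁺]²) = 1 / (1 + 10^+1.73 + 10^+0.40)
   = 1 / (1 + 53.703 + 2.5119) = 1/57.215 = 0.01748
[CO2*] = α₀ × DIC = 0.01748 × 2.37 = 0.0414 mmol/kg

[CO2*] = 0.0414 mmol/kg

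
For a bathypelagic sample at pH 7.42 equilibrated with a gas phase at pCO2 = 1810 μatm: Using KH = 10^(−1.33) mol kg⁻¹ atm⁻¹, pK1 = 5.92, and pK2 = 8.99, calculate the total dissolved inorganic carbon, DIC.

[CO2*] = KH · pCO2 = 10^(−1.33) × 1810×10^-6 = 8.466×10^-5 mol/kg
α₀ = 1/(1 + K1/[H⁺] + K1K2/[H⁺]²) = 1/(1 + 10^+1.50 + 10^-0.07) = 0.02987
DIC = [CO2*]/α₀ = 8.466×10^-5 / 0.02987 = 2.83 mmol/kg

DIC = 2.83 mmol/kg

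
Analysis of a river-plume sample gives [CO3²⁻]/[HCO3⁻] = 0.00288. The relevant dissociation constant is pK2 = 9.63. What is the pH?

pH = 7.09

From K2 = [H⁺][CO3²⁻]/[HCO3⁻]:  pH = pK2 + log₁₀([CO3²⁻]/[HCO3⁻])
log₁₀(0.00288) = -2.541
pH = 9.63 + (-2.541) = 7.09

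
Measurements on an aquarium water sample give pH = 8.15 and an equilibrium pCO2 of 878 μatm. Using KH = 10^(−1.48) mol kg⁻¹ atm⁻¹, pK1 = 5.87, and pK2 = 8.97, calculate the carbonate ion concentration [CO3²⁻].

[CO2*] = KH · pCO2 = 10^(−1.48) × 878×10^-6 = 2.907×10^-5 mol/kg
α₀ = 1/(1 + K1/[H⁺] + K1K2/[H⁺]²) = 1/(1 + 10^+2.28 + 10^+1.46) = 0.004537
DIC = [CO2*]/α₀ = 2.907×10^-5 / 0.004537 = 6.407 mmol/kg
[CO3²⁻] = α₂·DIC; α₂ = 0.1309, so [CO3²⁻] = 0.1309 × 6.407 = 0.838 mmol/kg

[CO3²⁻] = 0.838 mmol/kg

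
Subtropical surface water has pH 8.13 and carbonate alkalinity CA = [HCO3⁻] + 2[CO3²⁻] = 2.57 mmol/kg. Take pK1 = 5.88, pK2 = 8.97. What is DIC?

CA = [HCO3⁻] + 2[CO3²⁻] = (α₁ + 2α₂)·DIC
At pH 8.13: [H⁺]/K1 = 10^-2.25 = 0.0056234, K2/[H⁺] = 10^-0.84 = 0.14454
α₁ = 1/(1 + 0.0056234 + 0.14454) = 1/1.1502 = 0.8694; α₂ = α₁·K2/[H⁺] = 0.1257
α₁ + 2α₂ = 1.1208
DIC = CA / (α₁ + 2α₂) = 2.57 / 1.1208 = 2.29 mmol/kg

DIC = 2.29 mmol/kg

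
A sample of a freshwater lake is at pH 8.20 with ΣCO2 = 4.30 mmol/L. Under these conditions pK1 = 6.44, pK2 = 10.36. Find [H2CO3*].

[CO2*] = 0.0730 mmol/L

α₀ = 1 / (1 + K1/[H⁺] + K1K2/[H⁺]²) = 1 / (1 + 10^+1.76 + 10^-0.40)
   = 1 / (1 + 57.544 + 0.39811) = 1/58.942 = 0.01697
[CO2*] = α₀ × DIC = 0.01697 × 4.30 = 0.0730 mmol/L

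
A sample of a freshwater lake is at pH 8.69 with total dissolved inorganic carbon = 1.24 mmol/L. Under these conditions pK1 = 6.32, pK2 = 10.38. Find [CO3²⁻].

α₂ = 1 / (1 + [H⁺]/K2 + [H⁺]²/(K1K2)) = 1 / (1 + 10^+1.69 + 10^-0.68)
   = 1 / (1 + 48.978 + 0.20893) = 1/50.187 = 0.01993
[CO3²⁻] = α₂ × DIC = 0.01993 × 1.24 = 0.0247 mmol/L

[CO3²⁻] = 0.0247 mmol/L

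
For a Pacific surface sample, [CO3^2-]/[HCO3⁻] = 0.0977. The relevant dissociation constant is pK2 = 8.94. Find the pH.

From K2 = [H⁺][CO3^2-]/[HCO3⁻]:  pH = pK2 + log₁₀([CO3^2-]/[HCO3⁻])
log₁₀(0.0977) = -1.010
pH = 8.94 + (-1.010) = 7.93

pH = 7.93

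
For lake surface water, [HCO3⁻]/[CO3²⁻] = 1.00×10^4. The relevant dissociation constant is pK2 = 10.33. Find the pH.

From K2 = [H⁺][CO3²⁻]/[HCO3⁻]:  pH = pK2 − log₁₀([HCO3⁻]/[CO3²⁻])
log₁₀(1.00×10^4) = +4.000
pH = 10.33 − (+4.000) = 6.33

pH = 6.33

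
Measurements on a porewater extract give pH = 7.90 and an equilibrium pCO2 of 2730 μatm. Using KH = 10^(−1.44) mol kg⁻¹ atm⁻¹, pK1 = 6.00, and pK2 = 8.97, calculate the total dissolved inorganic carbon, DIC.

[CO2*] = KH · pCO2 = 10^(−1.44) × 2730×10^-6 = 9.912×10^-5 mol/kg
α₀ = 1/(1 + K1/[H⁺] + K1K2/[H⁺]²) = 1/(1 + 10^+1.90 + 10^+0.83) = 0.01147
DIC = [CO2*]/α₀ = 9.912×10^-5 / 0.01147 = 8.64 mmol/kg

DIC = 8.64 mmol/kg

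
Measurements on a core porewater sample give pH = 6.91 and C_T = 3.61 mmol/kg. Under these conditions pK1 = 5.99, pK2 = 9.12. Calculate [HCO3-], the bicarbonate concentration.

[HCO3⁻] = 3.20 mmol/kg

α₁ = 1 / (1 + [H⁺]/K1 + K2/[H⁺]) = 1 / (1 + 10^-0.92 + 10^-2.21)
   = 1 / (1 + 0.12023 + 0.0061660) = 1/1.1264 = 0.8878
[HCO3⁻] = α₁ × DIC = 0.8878 × 3.61 = 3.20 mmol/kg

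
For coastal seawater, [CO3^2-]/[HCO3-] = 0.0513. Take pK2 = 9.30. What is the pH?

pH = 8.01

From K2 = [H⁺][CO3^2-]/[HCO3-]:  pH = pK2 + log₁₀([CO3^2-]/[HCO3-])
log₁₀(0.0513) = -1.290
pH = 9.30 + (-1.290) = 8.01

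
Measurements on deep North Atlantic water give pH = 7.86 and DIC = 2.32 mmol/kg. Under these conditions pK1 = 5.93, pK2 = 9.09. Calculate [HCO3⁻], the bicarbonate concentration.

[HCO3⁻] = 2.17 mmol/kg

α₁ = 1 / (1 + [H⁺]/K1 + K2/[H⁺]) = 1 / (1 + 10^-1.93 + 10^-1.23)
   = 1 / (1 + 0.011749 + 0.058884) = 1/1.0706 = 0.9340
[HCO3⁻] = α₁ × DIC = 0.9340 × 2.32 = 2.17 mmol/kg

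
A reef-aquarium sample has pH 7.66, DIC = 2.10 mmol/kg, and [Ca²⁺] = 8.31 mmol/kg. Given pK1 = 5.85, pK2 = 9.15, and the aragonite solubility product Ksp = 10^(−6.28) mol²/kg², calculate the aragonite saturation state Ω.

Ω = 1.03

α₂ = 1 / (1 + [H⁺]/K2 + [H⁺]²/(K1K2)) = 1 / (1 + 10^+1.49 + 10^-0.32)
   = 1 / (1 + 30.903 + 0.47863) = 1/32.382 = 0.03088
[CO3²⁻] = α₂ × DIC = 0.03088 × 2.10 = 0.06485 mmol/kg
Ksp = 10^(−6.28) = 5.248×10^-7
Ω = [Ca²⁺][CO3²⁻]/Ksp = (8.31×10^-3)(6.485×10^-5) / 5.248×10^-7 = 1.03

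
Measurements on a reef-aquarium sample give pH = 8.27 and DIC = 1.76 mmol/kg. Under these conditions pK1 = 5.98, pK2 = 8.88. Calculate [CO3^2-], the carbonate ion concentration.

[CO3²⁻] = 0.345 mmol/kg

α₂ = 1 / (1 + [H⁺]/K2 + [H⁺]²/(K1K2)) = 1 / (1 + 10^+0.61 + 10^-1.68)
   = 1 / (1 + 4.0738 + 0.020893) = 1/5.0947 = 0.1963
[CO3²⁻] = α₂ × DIC = 0.1963 × 1.76 = 0.345 mmol/kg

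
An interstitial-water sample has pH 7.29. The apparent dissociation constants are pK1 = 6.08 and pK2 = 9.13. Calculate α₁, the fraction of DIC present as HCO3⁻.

α₁ = 0.929

α₁ = 1 / (1 + [H⁺]/K1 + K2/[H⁺]) = 1 / (1 + 10^-1.21 + 10^-1.84)
   = 1 / (1 + 0.061660 + 0.014454) = 1/1.0761 = 0.9293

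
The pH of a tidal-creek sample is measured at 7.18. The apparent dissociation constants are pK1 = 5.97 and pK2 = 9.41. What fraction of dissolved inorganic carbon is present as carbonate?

α₂ = 0.00552

α₂ = 1 / (1 + [H⁺]/K2 + [H⁺]²/(K1K2)) = 1 / (1 + 10^+2.23 + 10^+1.02)
   = 1 / (1 + 169.82 + 10.471) = 1/181.30 = 0.005516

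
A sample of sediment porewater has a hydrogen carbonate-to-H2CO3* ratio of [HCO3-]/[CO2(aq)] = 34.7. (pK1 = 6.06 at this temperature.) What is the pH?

From K1 = [H⁺][HCO3-]/[CO2(aq)]:  pH = pK1 + log₁₀([HCO3-]/[CO2(aq)])
log₁₀(34.7) = +1.540
pH = 6.06 + (+1.540) = 7.60

pH = 7.60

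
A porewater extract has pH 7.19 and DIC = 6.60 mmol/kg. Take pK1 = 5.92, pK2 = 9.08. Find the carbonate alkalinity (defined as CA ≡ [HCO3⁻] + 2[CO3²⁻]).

CA = [HCO3⁻] + 2[CO3²⁻] = (α₁ + 2α₂)·DIC
At pH 7.19: [H⁺]/K1 = 10^-1.27 = 0.053703, K2/[H⁺] = 10^-1.89 = 0.012882
α₁ = 1/(1 + 0.053703 + 0.012882) = 1/1.0666 = 0.9376; α₂ = α₁·K2/[H⁺] = 0.01208
α₁ + 2α₂ = 0.9617
CA = 0.9617 × 6.60 = 6.35 mmol/kg

CA = 6.35 mmol/kg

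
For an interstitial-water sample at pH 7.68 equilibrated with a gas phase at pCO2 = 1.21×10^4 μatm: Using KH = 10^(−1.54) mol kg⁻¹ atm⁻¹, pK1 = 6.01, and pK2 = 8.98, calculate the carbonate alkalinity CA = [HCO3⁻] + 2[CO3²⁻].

[CO2*] = KH · pCO2 = 10^(−1.54) × 1.21×10^4×10^-6 = 3.490×10^-4 mol/kg
α₀ = 1/(1 + K1/[H⁺] + K1K2/[H⁺]²) = 1/(1 + 10^+1.67 + 10^+0.37) = 0.01995
DIC = [CO2*]/α₀ = 3.490×10^-4 / 0.01995 = 17.49 mmol/kg
CA = (α₁ + 2α₂)·DIC = (0.9333 + 2×0.04677) × 17.49 = 18.0 mmol/kg

CA = 18.0 mmol/kg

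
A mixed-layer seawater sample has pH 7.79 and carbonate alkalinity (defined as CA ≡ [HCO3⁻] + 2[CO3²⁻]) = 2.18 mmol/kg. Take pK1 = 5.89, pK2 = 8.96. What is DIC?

DIC = 2.07 mmol/kg

CA = [HCO3⁻] + 2[CO3²⁻] = (α₁ + 2α₂)·DIC
At pH 7.79: [H⁺]/K1 = 10^-1.90 = 0.012589, K2/[H⁺] = 10^-1.17 = 0.067608
α₁ = 1/(1 + 0.012589 + 0.067608) = 1/1.0802 = 0.9258; α₂ = α₁·K2/[H⁺] = 0.06259
α₁ + 2α₂ = 1.0509
DIC = CA / (α₁ + 2α₂) = 2.18 / 1.0509 = 2.07 mmol/kg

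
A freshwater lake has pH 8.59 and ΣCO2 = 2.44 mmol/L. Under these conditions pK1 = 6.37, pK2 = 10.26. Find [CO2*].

α₀ = 1 / (1 + K1/[H⁺] + K1K2/[H⁺]²) = 1 / (1 + 10^+2.22 + 10^+0.55)
   = 1 / (1 + 165.96 + 3.5481) = 1/170.51 = 0.005865
[CO2*] = α₀ × DIC = 0.005865 × 2.44 = 0.0143 mmol/L = 14.3 μmol/L

[CO2*] = 14.3 μmol/L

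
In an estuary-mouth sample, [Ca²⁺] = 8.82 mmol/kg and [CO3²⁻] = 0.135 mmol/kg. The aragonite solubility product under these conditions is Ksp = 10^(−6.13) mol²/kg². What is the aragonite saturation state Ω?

Ksp = 10^(−6.13) = 7.413×10^-7
Ω = [Ca²⁺][CO3²⁻]/Ksp = (8.82×10^-3)(0.135×10^-3) / 7.413×10^-7 = 1.61

Ω = 1.61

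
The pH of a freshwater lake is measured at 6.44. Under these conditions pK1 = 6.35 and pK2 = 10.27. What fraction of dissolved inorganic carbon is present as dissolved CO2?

α₀ = 0.448

α₀ = 1 / (1 + K1/[H⁺] + K1K2/[H⁺]²) = 1 / (1 + 10^+0.09 + 10^-3.74)
   = 1 / (1 + 1.2303 + 0.00018197) = 1/2.2305 = 0.4483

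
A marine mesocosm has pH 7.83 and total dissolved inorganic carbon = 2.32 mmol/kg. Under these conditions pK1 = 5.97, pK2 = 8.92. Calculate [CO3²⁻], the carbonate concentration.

[CO3²⁻] = 0.172 mmol/kg

α₂ = 1 / (1 + [H⁺]/K2 + [H⁺]²/(K1K2)) = 1 / (1 + 10^+1.09 + 10^-0.77)
   = 1 / (1 + 12.303 + 0.16982) = 1/13.473 = 0.07423
[CO3²⁻] = α₂ × DIC = 0.07423 × 2.32 = 0.172 mmol/kg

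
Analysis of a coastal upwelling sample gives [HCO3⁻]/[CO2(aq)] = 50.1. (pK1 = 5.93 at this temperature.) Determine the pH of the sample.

From K1 = [H⁺][HCO3⁻]/[CO2(aq)]:  pH = pK1 + log₁₀([HCO3⁻]/[CO2(aq)])
log₁₀(50.1) = +1.700
pH = 5.93 + (+1.700) = 7.63

pH = 7.63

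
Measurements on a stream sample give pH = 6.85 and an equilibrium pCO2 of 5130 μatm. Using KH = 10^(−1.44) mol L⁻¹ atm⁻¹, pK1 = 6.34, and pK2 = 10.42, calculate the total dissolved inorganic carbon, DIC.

DIC = 0.789 mmol/L

[CO2*] = KH · pCO2 = 10^(−1.44) × 5130×10^-6 = 1.863×10^-4 mol/L
α₀ = 1/(1 + K1/[H⁺] + K1K2/[H⁺]²) = 1/(1 + 10^+0.51 + 10^-3.06) = 0.2360
DIC = [CO2*]/α₀ = 1.863×10^-4 / 0.2360 = 0.789 mmol/L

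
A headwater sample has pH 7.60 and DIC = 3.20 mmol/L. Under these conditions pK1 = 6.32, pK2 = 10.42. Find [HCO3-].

α₁ = 1 / (1 + [H⁺]/K1 + K2/[H⁺]) = 1 / (1 + 10^-1.28 + 10^-2.82)
   = 1 / (1 + 0.052481 + 0.0015136) = 1/1.0540 = 0.9488
[HCO3⁻] = α₁ × DIC = 0.9488 × 3.20 = 3.04 mmol/L

[HCO3⁻] = 3.04 mmol/L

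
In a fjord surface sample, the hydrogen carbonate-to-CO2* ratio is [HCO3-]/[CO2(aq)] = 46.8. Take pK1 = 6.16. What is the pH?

From K1 = [H⁺][HCO3-]/[CO2(aq)]:  pH = pK1 + log₁₀([HCO3-]/[CO2(aq)])
log₁₀(46.8) = +1.670
pH = 6.16 + (+1.670) = 7.83

pH = 7.83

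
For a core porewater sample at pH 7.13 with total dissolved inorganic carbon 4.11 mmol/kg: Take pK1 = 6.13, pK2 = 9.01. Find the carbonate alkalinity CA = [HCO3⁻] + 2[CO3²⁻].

CA = 3.79 mmol/kg

CA = [HCO3⁻] + 2[CO3²⁻] = (α₁ + 2α₂)·DIC
At pH 7.13: [H⁺]/K1 = 10^-1.00 = 0.10000, K2/[H⁺] = 10^-1.88 = 0.013183
α₁ = 1/(1 + 0.10000 + 0.013183) = 1/1.1132 = 0.8983; α₂ = α₁·K2/[H⁺] = 0.01184
α₁ + 2α₂ = 0.9220
CA = 0.9220 × 4.11 = 3.79 mmol/kg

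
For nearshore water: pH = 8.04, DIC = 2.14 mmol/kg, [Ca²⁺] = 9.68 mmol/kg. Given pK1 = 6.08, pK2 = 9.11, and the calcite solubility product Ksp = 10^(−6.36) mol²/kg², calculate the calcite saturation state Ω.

α₂ = 1 / (1 + [H⁺]/K2 + [H⁺]²/(K1K2)) = 1 / (1 + 10^+1.07 + 10^-0.89)
   = 1 / (1 + 11.749 + 0.12882) = 1/12.878 = 0.07765
[CO3²⁻] = α₂ × DIC = 0.07765 × 2.14 = 0.1662 mmol/kg
Ksp = 10^(−6.36) = 4.365×10^-7
Ω = [Ca²⁺][CO3²⁻]/Ksp = (9.68×10^-3)(1.662×10^-4) / 4.365×10^-7 = 3.69

Ω = 3.69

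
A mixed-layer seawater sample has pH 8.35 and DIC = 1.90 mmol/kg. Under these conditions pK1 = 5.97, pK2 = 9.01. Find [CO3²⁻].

[CO3²⁻] = 0.340 mmol/kg

α₂ = 1 / (1 + [H⁺]/K2 + [H⁺]²/(K1K2)) = 1 / (1 + 10^+0.66 + 10^-1.72)
   = 1 / (1 + 4.5709 + 0.019055) = 1/5.5899 = 0.1789
[CO3²⁻] = α₂ × DIC = 0.1789 × 1.90 = 0.340 mmol/kg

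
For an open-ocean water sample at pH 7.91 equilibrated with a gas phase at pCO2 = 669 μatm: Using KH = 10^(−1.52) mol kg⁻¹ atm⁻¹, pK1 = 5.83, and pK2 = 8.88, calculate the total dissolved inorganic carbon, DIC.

DIC = 2.71 mmol/kg

[CO2*] = KH · pCO2 = 10^(−1.52) × 669×10^-6 = 2.020×10^-5 mol/kg
α₀ = 1/(1 + K1/[H⁺] + K1K2/[H⁺]²) = 1/(1 + 10^+2.08 + 10^+1.11) = 0.007457
DIC = [CO2*]/α₀ = 2.020×10^-5 / 0.007457 = 2.71 mmol/kg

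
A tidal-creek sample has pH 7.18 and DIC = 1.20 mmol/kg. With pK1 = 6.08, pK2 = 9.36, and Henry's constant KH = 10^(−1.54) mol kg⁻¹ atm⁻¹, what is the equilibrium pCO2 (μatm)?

pCO2 = 3040 μatm

α₀ = 1 / (1 + K1/[H⁺] + K1K2/[H⁺]²) = 1 / (1 + 10^+1.10 + 10^-1.08)
   = 1 / (1 + 12.589 + 0.083176) = 1/13.672 = 0.07314
[CO2*] = α₀ × DIC = 0.07314 × 1.20 = 0.08777 mmol/kg
pCO2 = [CO2*]/KH = 8.777×10^-5 / 2.884×10^-2 = 3040 μatm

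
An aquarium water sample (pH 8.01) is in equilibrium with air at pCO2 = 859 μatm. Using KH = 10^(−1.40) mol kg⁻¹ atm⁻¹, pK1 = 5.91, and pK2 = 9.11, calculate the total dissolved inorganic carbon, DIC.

[CO2*] = KH · pCO2 = 10^(−1.40) × 859×10^-6 = 3.420×10^-5 mol/kg
α₀ = 1/(1 + K1/[H⁺] + K1K2/[H⁺]²) = 1/(1 + 10^+2.10 + 10^+1.00) = 0.007305
DIC = [CO2*]/α₀ = 3.420×10^-5 / 0.007305 = 4.68 mmol/kg

DIC = 4.68 mmol/kg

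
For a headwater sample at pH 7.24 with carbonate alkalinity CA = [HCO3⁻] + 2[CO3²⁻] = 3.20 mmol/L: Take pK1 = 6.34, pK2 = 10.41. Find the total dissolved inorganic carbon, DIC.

CA = [HCO3⁻] + 2[CO3²⁻] = (α₁ + 2α₂)·DIC
At pH 7.24: [H⁺]/K1 = 10^-0.90 = 0.12589, K2/[H⁺] = 10^-3.17 = 0.00067608
α₁ = 1/(1 + 0.12589 + 0.00067608) = 1/1.1266 = 0.8877; α₂ = α₁·K2/[H⁺] = 0.0006001
α₁ + 2α₂ = 0.8889
DIC = CA / (α₁ + 2α₂) = 3.20 / 0.8889 = 3.60 mmol/L

DIC = 3.60 mmol/L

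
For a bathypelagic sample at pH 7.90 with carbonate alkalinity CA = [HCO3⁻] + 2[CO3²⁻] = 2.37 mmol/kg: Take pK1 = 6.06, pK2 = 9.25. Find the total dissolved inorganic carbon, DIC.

CA = [HCO3⁻] + 2[CO3²⁻] = (α₁ + 2α₂)·DIC
At pH 7.90: [H⁺]/K1 = 10^-1.84 = 0.014454, K2/[H⁺] = 10^-1.35 = 0.044668
α₁ = 1/(1 + 0.014454 + 0.044668) = 1/1.0591 = 0.9442; α₂ = α₁·K2/[H⁺] = 0.04217
α₁ + 2α₂ = 1.0285
DIC = CA / (α₁ + 2α₂) = 2.37 / 1.0285 = 2.30 mmol/kg

DIC = 2.30 mmol/kg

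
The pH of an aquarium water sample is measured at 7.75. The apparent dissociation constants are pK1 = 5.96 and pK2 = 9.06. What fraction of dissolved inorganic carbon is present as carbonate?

α₂ = 1 / (1 + [H⁺]/K2 + [H⁺]²/(K1K2)) = 1 / (1 + 10^+1.31 + 10^-0.48)
   = 1 / (1 + 20.417 + 0.33113) = 1/21.749 = 0.04598

α₂ = 0.0460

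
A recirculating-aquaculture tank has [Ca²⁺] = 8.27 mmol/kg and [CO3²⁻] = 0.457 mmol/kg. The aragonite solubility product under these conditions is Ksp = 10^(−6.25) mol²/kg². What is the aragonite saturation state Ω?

Ksp = 10^(−6.25) = 5.623×10^-7
Ω = [Ca²⁺][CO3²⁻]/Ksp = (8.27×10^-3)(0.457×10^-3) / 5.623×10^-7 = 6.72

Ω = 6.72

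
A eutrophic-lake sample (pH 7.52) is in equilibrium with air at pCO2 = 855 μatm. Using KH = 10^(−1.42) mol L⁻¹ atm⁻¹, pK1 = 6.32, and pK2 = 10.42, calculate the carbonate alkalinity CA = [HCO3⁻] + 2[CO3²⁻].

CA = 0.516 mmol/L

[CO2*] = KH · pCO2 = 10^(−1.42) × 855×10^-6 = 3.251×10^-5 mol/L
α₀ = 1/(1 + K1/[H⁺] + K1K2/[H⁺]²) = 1/(1 + 10^+1.20 + 10^-1.70) = 0.05928
DIC = [CO2*]/α₀ = 3.251×10^-5 / 0.05928 = 0.5483 mmol/L
CA = (α₁ + 2α₂)·DIC = (0.9395 + 2×0.001183) × 0.5483 = 0.516 mmol/L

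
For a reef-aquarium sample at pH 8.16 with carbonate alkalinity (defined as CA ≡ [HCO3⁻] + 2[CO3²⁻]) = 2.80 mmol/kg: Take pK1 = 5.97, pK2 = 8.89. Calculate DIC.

DIC = 2.43 mmol/kg

CA = [HCO3⁻] + 2[CO3²⁻] = (α₁ + 2α₂)·DIC
At pH 8.16: [H⁺]/K1 = 10^-2.19 = 0.0064565, K2/[H⁺] = 10^-0.73 = 0.18621
α₁ = 1/(1 + 0.0064565 + 0.18621) = 1/1.1927 = 0.8385; α₂ = α₁·K2/[H⁺] = 0.1561
α₁ + 2α₂ = 1.1507
DIC = CA / (α₁ + 2α₂) = 2.80 / 1.1507 = 2.43 mmol/kg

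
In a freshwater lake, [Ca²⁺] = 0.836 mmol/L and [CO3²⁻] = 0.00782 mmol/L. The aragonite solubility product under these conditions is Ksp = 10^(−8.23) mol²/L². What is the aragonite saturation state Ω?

Ω = 1.11

Ksp = 10^(−8.23) = 5.888×10^-9
Ω = [Ca²⁺][CO3²⁻]/Ksp = (0.836×10^-3)(0.00782×10^-3) / 5.888×10^-9 = 1.11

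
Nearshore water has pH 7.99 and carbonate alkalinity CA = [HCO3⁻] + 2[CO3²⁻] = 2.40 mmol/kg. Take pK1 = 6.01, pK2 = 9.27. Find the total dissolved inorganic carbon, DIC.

DIC = 2.31 mmol/kg

CA = [HCO3⁻] + 2[CO3²⁻] = (α₁ + 2α₂)·DIC
At pH 7.99: [H⁺]/K1 = 10^-1.98 = 0.010471, K2/[H⁺] = 10^-1.28 = 0.052481
α₁ = 1/(1 + 0.010471 + 0.052481) = 1/1.0630 = 0.9408; α₂ = α₁·K2/[H⁺] = 0.04937
α₁ + 2α₂ = 1.0395
DIC = CA / (α₁ + 2α₂) = 2.40 / 1.0395 = 2.31 mmol/kg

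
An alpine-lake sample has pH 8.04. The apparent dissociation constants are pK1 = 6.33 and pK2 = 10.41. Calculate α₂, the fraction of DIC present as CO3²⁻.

α₂ = 0.00417

α₂ = 1 / (1 + [H⁺]/K2 + [H⁺]²/(K1K2)) = 1 / (1 + 10^+2.37 + 10^+0.66)
   = 1 / (1 + 234.42 + 4.5709) = 1/239.99 = 0.004167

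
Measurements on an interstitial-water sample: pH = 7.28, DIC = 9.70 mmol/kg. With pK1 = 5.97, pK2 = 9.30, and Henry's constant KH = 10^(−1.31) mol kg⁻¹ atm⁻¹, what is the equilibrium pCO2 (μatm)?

α₀ = 1 / (1 + K1/[H⁺] + K1K2/[H⁺]²) = 1 / (1 + 10^+1.31 + 10^-0.71)
   = 1 / (1 + 20.417 + 0.19498) = 1/21.612 = 0.04627
[CO2*] = α₀ × DIC = 0.04627 × 9.70 = 0.4488 mmol/kg
pCO2 = [CO2*]/KH = 4.488×10^-4 / 4.898×10^-2 = 9160 μatm

pCO2 = 9160 μatm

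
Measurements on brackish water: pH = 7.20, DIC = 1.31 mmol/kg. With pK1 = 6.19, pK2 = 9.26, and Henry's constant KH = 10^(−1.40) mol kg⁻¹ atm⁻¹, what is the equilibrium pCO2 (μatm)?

α₀ = 1 / (1 + K1/[H⁺] + K1K2/[H⁺]²) = 1 / (1 + 10^+1.01 + 10^-1.05)
   = 1 / (1 + 10.233 + 0.089125) = 1/11.322 = 0.08832
[CO2*] = α₀ × DIC = 0.08832 × 1.31 = 0.1157 mmol/kg
pCO2 = [CO2*]/KH = 1.157×10^-4 / 3.981×10^-2 = 2910 μatm

pCO2 = 2910 μatm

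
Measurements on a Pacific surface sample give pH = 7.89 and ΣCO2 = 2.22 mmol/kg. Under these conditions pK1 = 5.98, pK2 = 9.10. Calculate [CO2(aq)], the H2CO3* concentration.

[CO2*] = 0.0254 mmol/kg

α₀ = 1 / (1 + K1/[H⁺] + K1K2/[H⁺]²) = 1 / (1 + 10^+1.91 + 10^+0.70)
   = 1 / (1 + 81.283 + 5.0119) = 1/87.295 = 0.01146
[CO2*] = α₀ × DIC = 0.01146 × 2.22 = 0.0254 mmol/kg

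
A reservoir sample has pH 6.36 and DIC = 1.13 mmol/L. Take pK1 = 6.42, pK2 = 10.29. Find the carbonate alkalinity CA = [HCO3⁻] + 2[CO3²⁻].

CA = [HCO3⁻] + 2[CO3²⁻] = (α₁ + 2α₂)·DIC
At pH 6.36: [H⁺]/K1 = 10^0.06 = 1.1482, K2/[H⁺] = 10^-3.93 = 0.00011749
α₁ = 1/(1 + 1.1482 + 0.00011749) = 1/2.1483 = 0.4655; α₂ = α₁·K2/[H⁺] = 5.469×10^-5
α₁ + 2α₂ = 0.4656
CA = 0.4656 × 1.13 = 0.526 mmol/L

CA = 0.526 mmol/L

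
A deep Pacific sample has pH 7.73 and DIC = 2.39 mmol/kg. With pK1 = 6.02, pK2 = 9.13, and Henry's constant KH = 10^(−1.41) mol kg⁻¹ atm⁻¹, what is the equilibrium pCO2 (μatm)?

pCO2 = 1130 μatm

α₀ = 1 / (1 + K1/[H⁺] + K1K2/[H⁺]²) = 1 / (1 + 10^+1.71 + 10^+0.31)
   = 1 / (1 + 51.286 + 2.0417) = 1/54.328 = 0.01841
[CO2*] = α₀ × DIC = 0.01841 × 2.39 = 0.04399 mmol/kg
pCO2 = [CO2*]/KH = 4.399×10^-5 / 3.890×10^-2 = 1130 μatm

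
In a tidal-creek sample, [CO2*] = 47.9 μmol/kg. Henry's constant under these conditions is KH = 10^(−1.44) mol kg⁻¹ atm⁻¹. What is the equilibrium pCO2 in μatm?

KH = 10^(−1.44) = 3.631×10^-2 mol kg⁻¹ atm⁻¹
pCO2 = [CO2*]/KH = 47.9×10^-6 / 3.631×10^-2 = 1.32×10^-3 atm = 1320 μatm

pCO2 = 1320 μatm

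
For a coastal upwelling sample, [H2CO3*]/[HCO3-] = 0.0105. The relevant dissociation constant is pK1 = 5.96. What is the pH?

pH = 7.94

From K1 = [H⁺][HCO3-]/[H2CO3*]:  pH = pK1 − log₁₀([H2CO3*]/[HCO3-])
log₁₀(0.0105) = -1.979
pH = 5.96 − (-1.979) = 7.94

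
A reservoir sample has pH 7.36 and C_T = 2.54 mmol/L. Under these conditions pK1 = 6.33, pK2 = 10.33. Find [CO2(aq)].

[CO2*] = 0.217 mmol/L

α₀ = 1 / (1 + K1/[H⁺] + K1K2/[H⁺]²) = 1 / (1 + 10^+1.03 + 10^-1.94)
   = 1 / (1 + 10.715 + 0.011482) = 1/11.727 = 0.08528
[CO2*] = α₀ × DIC = 0.08528 × 2.54 = 0.217 mmol/L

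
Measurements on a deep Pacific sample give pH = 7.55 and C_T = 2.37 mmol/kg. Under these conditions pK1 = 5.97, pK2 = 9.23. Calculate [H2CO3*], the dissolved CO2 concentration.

α₀ = 1 / (1 + K1/[H⁺] + K1K2/[H⁺]²) = 1 / (1 + 10^+1.58 + 10^-0.10)
   = 1 / (1 + 38.019 + 0.79433) = 1/39.813 = 0.02512
[CO2*] = α₀ × DIC = 0.02512 × 2.37 = 0.0595 mmol/kg

[CO2*] = 0.0595 mmol/kg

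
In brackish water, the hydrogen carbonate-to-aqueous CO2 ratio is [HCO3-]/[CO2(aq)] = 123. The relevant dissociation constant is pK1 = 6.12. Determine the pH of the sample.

From K1 = [H⁺][HCO3-]/[CO2(aq)]:  pH = pK1 + log₁₀([HCO3-]/[CO2(aq)])
log₁₀(123) = +2.090
pH = 6.12 + (+2.090) = 8.21

pH = 8.21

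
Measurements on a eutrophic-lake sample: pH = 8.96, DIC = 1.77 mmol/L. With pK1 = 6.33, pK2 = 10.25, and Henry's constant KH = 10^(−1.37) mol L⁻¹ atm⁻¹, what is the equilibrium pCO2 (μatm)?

α₀ = 1 / (1 + K1/[H⁺] + K1K2/[H⁺]²) = 1 / (1 + 10^+2.63 + 10^+1.34)
   = 1 / (1 + 426.58 + 21.878) = 1/449.46 = 0.002225
[CO2*] = α₀ × DIC = 0.002225 × 1.77 = 0.003938 mmol/L = 3.938 μmol/L
pCO2 = [CO2*]/KH = 3.938×10^-6 / 4.266×10^-2 = 92.3 μatm

pCO2 = 92.3 μatm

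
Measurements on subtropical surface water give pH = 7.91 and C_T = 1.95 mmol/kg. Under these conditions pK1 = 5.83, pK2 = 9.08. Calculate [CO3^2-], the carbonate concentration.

α₂ = 1 / (1 + [H⁺]/K2 + [H⁺]²/(K1K2)) = 1 / (1 + 10^+1.17 + 10^-0.91)
   = 1 / (1 + 14.791 + 0.12303) = 1/15.914 = 0.06284
[CO3²⁻] = α₂ × DIC = 0.06284 × 1.95 = 0.123 mmol/kg

[CO3²⁻] = 0.123 mmol/kg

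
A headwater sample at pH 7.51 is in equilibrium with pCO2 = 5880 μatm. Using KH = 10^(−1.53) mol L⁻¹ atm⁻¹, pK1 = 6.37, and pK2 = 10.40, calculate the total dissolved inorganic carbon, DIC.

DIC = 2.57 mmol/L

[CO2*] = KH · pCO2 = 10^(−1.53) × 5880×10^-6 = 1.735×10^-4 mol/L
α₀ = 1/(1 + K1/[H⁺] + K1K2/[H⁺]²) = 1/(1 + 10^+1.14 + 10^-1.75) = 0.06747
DIC = [CO2*]/α₀ = 1.735×10^-4 / 0.06747 = 2.57 mmol/L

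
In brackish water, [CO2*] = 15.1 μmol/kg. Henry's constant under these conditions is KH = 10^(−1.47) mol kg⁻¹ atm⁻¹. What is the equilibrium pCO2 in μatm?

KH = 10^(−1.47) = 3.388×10^-2 mol kg⁻¹ atm⁻¹
pCO2 = [CO2*]/KH = 15.1×10^-6 / 3.388×10^-2 = 4.46×10^-4 atm = 446 μatm

pCO2 = 446 μatm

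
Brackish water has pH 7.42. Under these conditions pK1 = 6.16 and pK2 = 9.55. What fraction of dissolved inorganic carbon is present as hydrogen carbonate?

α₁ = 0.941

α₁ = 1 / (1 + [H⁺]/K1 + K2/[H⁺]) = 1 / (1 + 10^-1.26 + 10^-2.13)
   = 1 / (1 + 0.054954 + 0.0074131) = 1/1.0624 = 0.9413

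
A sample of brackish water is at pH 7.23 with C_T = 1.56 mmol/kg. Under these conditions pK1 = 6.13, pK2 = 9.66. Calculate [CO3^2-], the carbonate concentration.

[CO3²⁻] = 5.35 μmol/kg

α₂ = 1 / (1 + [H⁺]/K2 + [H⁺]²/(K1K2)) = 1 / (1 + 10^+2.43 + 10^+1.33)
   = 1 / (1 + 269.15 + 21.380) = 1/291.53 = 0.003430
[CO3²⁻] = α₂ × DIC = 0.003430 × 1.56 = 0.00535 mmol/kg = 5.35 μmol/kg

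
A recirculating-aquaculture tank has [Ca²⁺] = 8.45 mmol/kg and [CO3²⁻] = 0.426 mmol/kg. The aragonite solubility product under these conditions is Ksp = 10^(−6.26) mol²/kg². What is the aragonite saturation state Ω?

Ksp = 10^(−6.26) = 5.495×10^-7
Ω = [Ca²⁺][CO3²⁻]/Ksp = (8.45×10^-3)(0.426×10^-3) / 5.495×10^-7 = 6.55

Ω = 6.55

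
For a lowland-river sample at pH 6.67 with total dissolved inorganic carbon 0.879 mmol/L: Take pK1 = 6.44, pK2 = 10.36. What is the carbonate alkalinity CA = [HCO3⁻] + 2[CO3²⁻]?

CA = [HCO3⁻] + 2[CO3²⁻] = (α₁ + 2α₂)·DIC
At pH 6.67: [H⁺]/K1 = 10^-0.23 = 0.58884, K2/[H⁺] = 10^-3.69 = 0.00020417
α₁ = 1/(1 + 0.58884 + 0.00020417) = 1/1.5890 = 0.6293; α₂ = α₁·K2/[H⁺] = 0.0001285
α₁ + 2α₂ = 0.6296
CA = 0.6296 × 0.879 = 0.553 mmol/L

CA = 0.553 mmol/L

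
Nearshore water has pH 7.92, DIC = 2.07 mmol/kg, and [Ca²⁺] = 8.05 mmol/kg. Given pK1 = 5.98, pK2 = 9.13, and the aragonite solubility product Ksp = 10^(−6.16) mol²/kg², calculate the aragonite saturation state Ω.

α₂ = 1 / (1 + [H⁺]/K2 + [H⁺]²/(K1K2)) = 1 / (1 + 10^+1.21 + 10^-0.73)
   = 1 / (1 + 16.218 + 0.18621) = 1/17.404 = 0.05746
[CO3²⁻] = α₂ × DIC = 0.05746 × 2.07 = 0.1189 mmol/kg
Ksp = 10^(−6.16) = 6.918×10^-7
Ω = [Ca²⁺][CO3²⁻]/Ksp = (8.05×10^-3)(1.189×10^-4) / 6.918×10^-7 = 1.38

Ω = 1.38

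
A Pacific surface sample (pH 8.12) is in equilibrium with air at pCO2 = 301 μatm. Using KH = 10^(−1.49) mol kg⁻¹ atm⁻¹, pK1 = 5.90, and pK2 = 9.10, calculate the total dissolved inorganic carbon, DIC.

DIC = 1.80 mmol/kg

[CO2*] = KH · pCO2 = 10^(−1.49) × 301×10^-6 = 9.740×10^-6 mol/kg
α₀ = 1/(1 + K1/[H⁺] + K1K2/[H⁺]²) = 1/(1 + 10^+2.22 + 10^+1.24) = 0.005425
DIC = [CO2*]/α₀ = 9.740×10^-6 / 0.005425 = 1.80 mmol/kg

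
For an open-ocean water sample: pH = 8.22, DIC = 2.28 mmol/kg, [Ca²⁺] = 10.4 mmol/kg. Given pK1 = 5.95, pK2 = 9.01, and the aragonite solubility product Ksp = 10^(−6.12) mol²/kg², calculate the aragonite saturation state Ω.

Ω = 4.34

α₂ = 1 / (1 + [H⁺]/K2 + [H⁺]²/(K1K2)) = 1 / (1 + 10^+0.79 + 10^-1.48)
   = 1 / (1 + 6.1660 + 0.033113) = 1/7.1991 = 0.1389
[CO3²⁻] = α₂ × DIC = 0.1389 × 2.28 = 0.3167 mmol/kg
Ksp = 10^(−6.12) = 7.586×10^-7
Ω = [Ca²⁺][CO3²⁻]/Ksp = (10.4×10^-3)(3.167×10^-4) / 7.586×10^-7 = 4.34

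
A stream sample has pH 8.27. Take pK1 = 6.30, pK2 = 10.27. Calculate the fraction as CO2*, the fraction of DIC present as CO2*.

α₀ = 0.0105

α₀ = 1 / (1 + K1/[H⁺] + K1K2/[H⁺]²) = 1 / (1 + 10^+1.97 + 10^-0.03)
   = 1 / (1 + 93.325 + 0.93325) = 1/95.259 = 0.01050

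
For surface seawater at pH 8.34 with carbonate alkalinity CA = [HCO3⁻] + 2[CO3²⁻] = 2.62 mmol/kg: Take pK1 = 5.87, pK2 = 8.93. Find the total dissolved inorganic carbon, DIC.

DIC = 2.18 mmol/kg

CA = [HCO3⁻] + 2[CO3²⁻] = (α₁ + 2α₂)·DIC
At pH 8.34: [H⁺]/K1 = 10^-2.47 = 0.0033884, K2/[H⁺] = 10^-0.59 = 0.25704
α₁ = 1/(1 + 0.0033884 + 0.25704) = 1/1.2604 = 0.7934; α₂ = α₁·K2/[H⁺] = 0.2039
α₁ + 2α₂ = 1.2012
DIC = CA / (α₁ + 2α₂) = 2.62 / 1.2012 = 2.18 mmol/kg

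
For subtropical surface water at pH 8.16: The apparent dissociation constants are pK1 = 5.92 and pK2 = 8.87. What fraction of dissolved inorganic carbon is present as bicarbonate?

α₁ = 0.833

α₁ = 1 / (1 + [H⁺]/K1 + K2/[H⁺]) = 1 / (1 + 10^-2.24 + 10^-0.71)
   = 1 / (1 + 0.0057544 + 0.19498) = 1/1.2007 = 0.8328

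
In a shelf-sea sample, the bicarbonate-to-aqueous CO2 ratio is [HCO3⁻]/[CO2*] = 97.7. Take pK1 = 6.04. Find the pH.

From K1 = [H⁺][HCO3⁻]/[CO2*]:  pH = pK1 + log₁₀([HCO3⁻]/[CO2*])
log₁₀(97.7) = +1.990
pH = 6.04 + (+1.990) = 8.03

pH = 8.03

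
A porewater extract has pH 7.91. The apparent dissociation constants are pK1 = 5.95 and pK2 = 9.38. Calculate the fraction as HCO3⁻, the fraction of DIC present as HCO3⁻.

α₁ = 1 / (1 + [H⁺]/K1 + K2/[H⁺]) = 1 / (1 + 10^-1.96 + 10^-1.47)
   = 1 / (1 + 0.010965 + 0.033884) = 1/1.0448 = 0.9571

α₁ = 0.957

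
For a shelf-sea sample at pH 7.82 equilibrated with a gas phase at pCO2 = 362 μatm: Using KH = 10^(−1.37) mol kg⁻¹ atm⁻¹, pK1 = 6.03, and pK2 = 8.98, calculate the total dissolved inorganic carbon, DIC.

DIC = 1.03 mmol/kg

[CO2*] = KH · pCO2 = 10^(−1.37) × 362×10^-6 = 1.544×10^-5 mol/kg
α₀ = 1/(1 + K1/[H⁺] + K1K2/[H⁺]²) = 1/(1 + 10^+1.79 + 10^+0.63) = 0.01494
DIC = [CO2*]/α₀ = 1.544×10^-5 / 0.01494 = 1.03 mmol/kg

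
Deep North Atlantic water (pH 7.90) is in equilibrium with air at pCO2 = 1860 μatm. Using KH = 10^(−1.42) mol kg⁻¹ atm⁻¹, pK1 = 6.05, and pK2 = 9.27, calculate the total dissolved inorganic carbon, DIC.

[CO2*] = KH · pCO2 = 10^(−1.42) × 1860×10^-6 = 7.072×10^-5 mol/kg
α₀ = 1/(1 + K1/[H⁺] + K1K2/[H⁺]²) = 1/(1 + 10^+1.85 + 10^+0.48) = 0.01337
DIC = [CO2*]/α₀ = 7.072×10^-5 / 0.01337 = 5.29 mmol/kg

DIC = 5.29 mmol/kg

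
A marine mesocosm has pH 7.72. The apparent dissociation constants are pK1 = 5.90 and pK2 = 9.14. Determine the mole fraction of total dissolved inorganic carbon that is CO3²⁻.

α₂ = 1 / (1 + [H⁺]/K2 + [H⁺]²/(K1K2)) = 1 / (1 + 10^+1.42 + 10^-0.40)
   = 1 / (1 + 26.303 + 0.39811) = 1/27.701 = 0.03610

α₂ = 0.0361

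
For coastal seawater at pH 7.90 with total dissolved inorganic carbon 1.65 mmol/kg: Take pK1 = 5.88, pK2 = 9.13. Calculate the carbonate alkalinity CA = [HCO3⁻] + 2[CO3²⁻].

CA = 1.73 mmol/kg

CA = [HCO3⁻] + 2[CO3²⁻] = (α₁ + 2α₂)·DIC
At pH 7.90: [H⁺]/K1 = 10^-2.02 = 0.0095499, K2/[H⁺] = 10^-1.23 = 0.058884
α₁ = 1/(1 + 0.0095499 + 0.058884) = 1/1.0684 = 0.9359; α₂ = α₁·K2/[H⁺] = 0.05511
α₁ + 2α₂ = 1.0462
CA = 1.0462 × 1.65 = 1.73 mmol/kg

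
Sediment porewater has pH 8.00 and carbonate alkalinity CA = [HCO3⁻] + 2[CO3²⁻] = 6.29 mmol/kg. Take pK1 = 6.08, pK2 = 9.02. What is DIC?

CA = [HCO3⁻] + 2[CO3²⁻] = (α₁ + 2α₂)·DIC
At pH 8.00: [H⁺]/K1 = 10^-1.92 = 0.012023, K2/[H⁺] = 10^-1.02 = 0.095499
α₁ = 1/(1 + 0.012023 + 0.095499) = 1/1.1075 = 0.9029; α₂ = α₁·K2/[H⁺] = 0.08623
α₁ + 2α₂ = 1.0754
DIC = CA / (α₁ + 2α₂) = 6.29 / 1.0754 = 5.85 mmol/kg

DIC = 5.85 mmol/kg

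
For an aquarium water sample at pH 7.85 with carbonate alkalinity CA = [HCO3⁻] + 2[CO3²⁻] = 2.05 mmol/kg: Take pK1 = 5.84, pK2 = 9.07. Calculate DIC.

DIC = 1.96 mmol/kg

CA = [HCO3⁻] + 2[CO3²⁻] = (α₁ + 2α₂)·DIC
At pH 7.85: [H⁺]/K1 = 10^-2.01 = 0.0097724, K2/[H⁺] = 10^-1.22 = 0.060256
α₁ = 1/(1 + 0.0097724 + 0.060256) = 1/1.0700 = 0.9346; α₂ = α₁·K2/[H⁺] = 0.05631
α₁ + 2α₂ = 1.0472
DIC = CA / (α₁ + 2α₂) = 2.05 / 1.0472 = 1.96 mmol/kg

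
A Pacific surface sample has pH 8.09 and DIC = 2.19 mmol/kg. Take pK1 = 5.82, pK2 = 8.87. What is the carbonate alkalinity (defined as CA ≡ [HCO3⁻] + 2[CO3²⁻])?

CA = [HCO3⁻] + 2[CO3²⁻] = (α₁ + 2α₂)·DIC
At pH 8.09: [H⁺]/K1 = 10^-2.27 = 0.0053703, K2/[H⁺] = 10^-0.78 = 0.16596
α₁ = 1/(1 + 0.0053703 + 0.16596) = 1/1.1713 = 0.8537; α₂ = α₁·K2/[H⁺] = 0.1417
α₁ + 2α₂ = 1.1371
CA = 1.1371 × 2.19 = 2.49 mmol/kg

CA = 2.49 mmol/kg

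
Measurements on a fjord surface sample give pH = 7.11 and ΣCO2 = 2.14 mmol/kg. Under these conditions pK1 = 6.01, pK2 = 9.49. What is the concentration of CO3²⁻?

[CO3²⁻] = 8.23 μmol/kg

α₂ = 1 / (1 + [H⁺]/K2 + [H⁺]²/(K1K2)) = 1 / (1 + 10^+2.38 + 10^+1.28)
   = 1 / (1 + 239.88 + 19.055) = 1/259.94 = 0.003847
[CO3²⁻] = α₂ × DIC = 0.003847 × 2.14 = 0.00823 mmol/kg = 8.23 μmol/kg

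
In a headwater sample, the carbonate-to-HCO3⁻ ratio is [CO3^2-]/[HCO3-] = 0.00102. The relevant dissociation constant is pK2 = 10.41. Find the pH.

pH = 7.42

From K2 = [H⁺][CO3^2-]/[HCO3-]:  pH = pK2 + log₁₀([CO3^2-]/[HCO3-])
log₁₀(0.00102) = -2.991
pH = 10.41 + (-2.991) = 7.42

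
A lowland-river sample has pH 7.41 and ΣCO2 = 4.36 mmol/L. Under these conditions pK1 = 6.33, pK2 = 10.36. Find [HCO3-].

[HCO3⁻] = 4.02 mmol/L

α₁ = 1 / (1 + [H⁺]/K1 + K2/[H⁺]) = 1 / (1 + 10^-1.08 + 10^-2.95)
   = 1 / (1 + 0.083176 + 0.0011220) = 1/1.0843 = 0.9223
[HCO3⁻] = α₁ × DIC = 0.9223 × 4.36 = 4.02 mmol/L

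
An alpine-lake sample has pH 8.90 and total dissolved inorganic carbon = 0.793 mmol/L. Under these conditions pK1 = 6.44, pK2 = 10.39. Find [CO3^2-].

α₂ = 1 / (1 + [H⁺]/K2 + [H⁺]²/(K1K2)) = 1 / (1 + 10^+1.49 + 10^-0.97)
   = 1 / (1 + 30.903 + 0.10715) = 1/32.010 = 0.03124
[CO3²⁻] = α₂ × DIC = 0.03124 × 0.793 = 0.0248 mmol/L

[CO3²⁻] = 0.0248 mmol/L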